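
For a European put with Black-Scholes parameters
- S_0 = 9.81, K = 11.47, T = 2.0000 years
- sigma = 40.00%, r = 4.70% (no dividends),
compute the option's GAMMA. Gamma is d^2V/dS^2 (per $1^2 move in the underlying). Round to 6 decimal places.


d1 = 0.1726531003; d2 = -0.3930323246
phi(d1) = 0.3930403189; exp(-qT) = 1.0000000000; exp(-rT) = 0.9102827622
Gamma = exp(-qT) * phi(d1) / (S * sigma * sqrt(T)) = 1.0000000000 * 0.3930403189 / (9.8100 * 0.4000 * 1.4142135624) = 0.070826

Answer: Gamma = 0.070826


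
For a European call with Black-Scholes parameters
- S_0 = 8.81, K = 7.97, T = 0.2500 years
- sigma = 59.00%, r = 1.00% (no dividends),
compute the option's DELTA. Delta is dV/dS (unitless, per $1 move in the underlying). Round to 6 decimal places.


Answer: Delta = 0.689928

Derivation:
d1 = 0.4956455835; d2 = 0.2006455835
phi(d1) = 0.3528293363; exp(-qT) = 1.0000000000; exp(-rT) = 0.9975031224
N(d1) = 0.6899277570
Delta = exp(-qT) * N(d1) = 1.0000000000 * 0.6899277570 = 0.689928


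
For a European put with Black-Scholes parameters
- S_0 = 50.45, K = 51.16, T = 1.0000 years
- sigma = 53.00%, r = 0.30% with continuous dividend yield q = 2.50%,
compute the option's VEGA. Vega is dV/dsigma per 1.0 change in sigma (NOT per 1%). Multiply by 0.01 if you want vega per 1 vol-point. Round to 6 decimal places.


d1 = 0.1971222077; d2 = -0.3328777923
phi(d1) = 0.3912662065; exp(-qT) = 0.9753099120; exp(-rT) = 0.9970044955
Vega = S * exp(-qT) * phi(d1) * sqrt(T) = 50.4500 * 0.9753099120 * 0.3912662065 * 1.0000000000 = 19.252013

Answer: Vega = 19.252013


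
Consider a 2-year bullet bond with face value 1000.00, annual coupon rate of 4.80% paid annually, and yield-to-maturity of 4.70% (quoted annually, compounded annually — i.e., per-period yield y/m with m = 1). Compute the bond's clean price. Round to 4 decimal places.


Coupon per period c = face * coupon_rate / m = 48.000000
Periods per year m = 1; per-period yield y/m = 0.047000
Number of cashflows N = 2
Cashflows (t years, CF_t, discount factor 1/(1+y/m)^(m*t), PV):
  t = 1.0000: CF_t = 48.000000, DF = 0.955110, PV = 45.845272
  t = 2.0000: CF_t = 1048.000000, DF = 0.912235, PV = 956.022072
Price P = sum_t PV_t = 1001.867345

Answer: Price = 1001.8673


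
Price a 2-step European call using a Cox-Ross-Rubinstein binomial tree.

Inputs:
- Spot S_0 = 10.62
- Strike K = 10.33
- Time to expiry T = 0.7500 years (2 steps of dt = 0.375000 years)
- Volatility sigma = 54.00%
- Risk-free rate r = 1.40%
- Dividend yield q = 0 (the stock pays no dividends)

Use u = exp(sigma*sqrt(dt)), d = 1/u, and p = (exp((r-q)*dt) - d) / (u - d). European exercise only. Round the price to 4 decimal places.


Answer: Price = V(0,0) = 1.9793

Derivation:
dt = T/N = 0.375000
u = exp(sigma*sqrt(dt)) = 1.391916; d = 1/u = 0.718434
p = (exp((r-q)*dt) - d) / (u - d) = 0.425891
Discount per step: exp(-r*dt) = 0.994764
Stock lattice S(k, i) with i counting down-moves:
  k=0: S(0,0) = 10.6200
  k=1: S(1,0) = 14.7821; S(1,1) = 7.6298
  k=2: S(2,0) = 20.5755; S(2,1) = 10.6200; S(2,2) = 5.4815
Terminal payoffs V(N, i) = max(S_T - K, 0):
  V(2,0) = 10.245504; V(2,1) = 0.290000; V(2,2) = 0.000000
Backward induction: V(k, i) = exp(-r*dt) * [p * V(k+1, i) + (1-p) * V(k+1, i+1)].
  V(1,0) = exp(-r*dt) * [p*10.245504 + (1-p)*0.290000] = 4.506237
  V(1,1) = exp(-r*dt) * [p*0.290000 + (1-p)*0.000000] = 0.122862
  V(0,0) = exp(-r*dt) * [p*4.506237 + (1-p)*0.122862] = 1.979282


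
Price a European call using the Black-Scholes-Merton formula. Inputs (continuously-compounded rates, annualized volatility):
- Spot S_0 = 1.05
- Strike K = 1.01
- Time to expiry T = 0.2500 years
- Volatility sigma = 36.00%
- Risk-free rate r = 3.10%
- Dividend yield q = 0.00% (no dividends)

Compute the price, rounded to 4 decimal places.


d1 = (ln(S/K) + (r - q + 0.5*sigma^2) * T) / (sigma * sqrt(T)) = 0.34883241
d2 = d1 - sigma * sqrt(T) = 0.16883241
exp(-rT) = 0.99227995; exp(-qT) = 1.00000000
C = S_0 * exp(-qT) * N(d1) - K * exp(-rT) * N(d2)
N(d1) = 0.63639243; N(d2) = 0.56703577
C = 1.0500 * 1.00000000 * 0.63639243 - 1.0100 * 0.99227995 * 0.56703577 = 0.0999

Answer: Price = 0.0999


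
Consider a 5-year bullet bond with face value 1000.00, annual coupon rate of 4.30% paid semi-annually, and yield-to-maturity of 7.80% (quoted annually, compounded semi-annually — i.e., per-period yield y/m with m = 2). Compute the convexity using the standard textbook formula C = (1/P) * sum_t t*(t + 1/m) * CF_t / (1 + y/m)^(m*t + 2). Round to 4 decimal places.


Coupon per period c = face * coupon_rate / m = 21.500000
Periods per year m = 2; per-period yield y/m = 0.039000
Number of cashflows N = 10
Cashflows (t years, CF_t, discount factor 1/(1+y/m)^(m*t), PV):
  t = 0.5000: CF_t = 21.500000, DF = 0.962464, PV = 20.692974
  t = 1.0000: CF_t = 21.500000, DF = 0.926337, PV = 19.916241
  t = 1.5000: CF_t = 21.500000, DF = 0.891566, PV = 19.168663
  t = 2.0000: CF_t = 21.500000, DF = 0.858100, PV = 18.449146
  t = 2.5000: CF_t = 21.500000, DF = 0.825890, PV = 17.756637
  t = 3.0000: CF_t = 21.500000, DF = 0.794889, PV = 17.090122
  t = 3.5000: CF_t = 21.500000, DF = 0.765052, PV = 16.448626
  t = 4.0000: CF_t = 21.500000, DF = 0.736335, PV = 15.831209
  t = 4.5000: CF_t = 21.500000, DF = 0.708696, PV = 15.236967
  t = 5.0000: CF_t = 1021.500000, DF = 0.682094, PV = 696.759494
Price P = sum_t PV_t = 857.350080
Convexity numerator sum_t t*(t + 1/m) * CF_t / (1+y/m)^(m*t + 2):
  t = 0.5000: term = 9.584331
  t = 1.0000: term = 27.673719
  t = 1.5000: term = 53.269912
  t = 2.0000: term = 85.450612
  t = 2.5000: term = 123.364695
  t = 3.0000: term = 166.227693
  t = 3.5000: term = 213.317540
  t = 4.0000: term = 263.970557
  t = 4.5000: term = 317.577668
  t = 5.0000: term = 17749.433405
Convexity = (1/P) * sum = 19009.870133 / 857.350080 = 22.172821

Answer: Convexity = 22.1728


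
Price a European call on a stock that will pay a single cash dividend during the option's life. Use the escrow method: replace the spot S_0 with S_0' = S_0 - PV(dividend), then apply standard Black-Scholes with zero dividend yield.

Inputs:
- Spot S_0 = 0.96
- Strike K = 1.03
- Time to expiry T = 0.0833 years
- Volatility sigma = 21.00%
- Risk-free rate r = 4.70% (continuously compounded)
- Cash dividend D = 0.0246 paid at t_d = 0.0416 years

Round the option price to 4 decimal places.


PV(D) = D * exp(-r * t_d) = 0.0246 * 0.99804671 = 0.02455195
S_0' = S_0 - PV(D) = 0.9600 - 0.02455195 = 0.93544805
d1 = (ln(S_0'/K) + (r + sigma^2/2)*T) / (sigma*sqrt(T)) = -1.49376541
d2 = d1 - sigma*sqrt(T) = -1.55437507
exp(-rT) = 0.99609255
N(d1) = 0.06761847; N(d2) = 0.06004749
C = S_0' * N(d1) - K * exp(-rT) * N(d2) = 0.93544805 * 0.06761847 - 1.0300 * 0.99609255 * 0.06004749 = 0.0016

Answer: Price = 0.0016


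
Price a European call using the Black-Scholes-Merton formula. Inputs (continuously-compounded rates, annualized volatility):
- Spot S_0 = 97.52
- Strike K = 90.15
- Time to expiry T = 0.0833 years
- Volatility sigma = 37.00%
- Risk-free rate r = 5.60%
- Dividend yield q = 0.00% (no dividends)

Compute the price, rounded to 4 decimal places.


Answer: Price = 9.0332

Derivation:
d1 = (ln(S/K) + (r - q + 0.5*sigma^2) * T) / (sigma * sqrt(T)) = 0.83294806
d2 = d1 - sigma * sqrt(T) = 0.72615963
exp(-rT) = 0.99534606; exp(-qT) = 1.00000000
C = S_0 * exp(-qT) * N(d1) - K * exp(-rT) * N(d2)
N(d1) = 0.79756299; N(d2) = 0.76612954
C = 97.5200 * 1.00000000 * 0.79756299 - 90.1500 * 0.99534606 * 0.76612954 = 9.0332


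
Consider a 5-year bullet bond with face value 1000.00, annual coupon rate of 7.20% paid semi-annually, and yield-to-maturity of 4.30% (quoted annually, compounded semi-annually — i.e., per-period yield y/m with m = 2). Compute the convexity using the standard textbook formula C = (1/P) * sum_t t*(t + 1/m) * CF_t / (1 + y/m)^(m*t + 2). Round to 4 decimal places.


Answer: Convexity = 21.7192

Derivation:
Coupon per period c = face * coupon_rate / m = 36.000000
Periods per year m = 2; per-period yield y/m = 0.021500
Number of cashflows N = 10
Cashflows (t years, CF_t, discount factor 1/(1+y/m)^(m*t), PV):
  t = 0.5000: CF_t = 36.000000, DF = 0.978953, PV = 35.242291
  t = 1.0000: CF_t = 36.000000, DF = 0.958348, PV = 34.500529
  t = 1.5000: CF_t = 36.000000, DF = 0.938177, PV = 33.774380
  t = 2.0000: CF_t = 36.000000, DF = 0.918431, PV = 33.063515
  t = 2.5000: CF_t = 36.000000, DF = 0.899100, PV = 32.367611
  t = 3.0000: CF_t = 36.000000, DF = 0.880177, PV = 31.686354
  t = 3.5000: CF_t = 36.000000, DF = 0.861651, PV = 31.019436
  t = 4.0000: CF_t = 36.000000, DF = 0.843515, PV = 30.366556
  t = 4.5000: CF_t = 36.000000, DF = 0.825762, PV = 29.727416
  t = 5.0000: CF_t = 1036.000000, DF = 0.808381, PV = 837.483088
Price P = sum_t PV_t = 1129.231176
Convexity numerator sum_t t*(t + 1/m) * CF_t / (1+y/m)^(m*t + 2):
  t = 0.5000: term = 16.887190
  t = 1.0000: term = 49.595272
  t = 1.5000: term = 97.102833
  t = 2.0000: term = 158.431772
  t = 2.5000: term = 232.645774
  t = 3.0000: term = 318.848833
  t = 3.5000: term = 416.183825
  t = 4.0000: term = 523.831121
  t = 4.5000: term = 641.007245
  t = 5.0000: term = 22071.507541
Convexity = (1/P) * sum = 24526.041406 / 1129.231176 = 21.719239


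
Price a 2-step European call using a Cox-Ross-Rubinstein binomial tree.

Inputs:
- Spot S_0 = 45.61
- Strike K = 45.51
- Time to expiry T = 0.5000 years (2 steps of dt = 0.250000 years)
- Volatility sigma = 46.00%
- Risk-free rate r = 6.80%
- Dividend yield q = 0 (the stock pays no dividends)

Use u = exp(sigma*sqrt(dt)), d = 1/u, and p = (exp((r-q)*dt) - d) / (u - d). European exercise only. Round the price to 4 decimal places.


dt = T/N = 0.250000
u = exp(sigma*sqrt(dt)) = 1.258600; d = 1/u = 0.794534
p = (exp((r-q)*dt) - d) / (u - d) = 0.479698
Discount per step: exp(-r*dt) = 0.983144
Stock lattice S(k, i) with i counting down-moves:
  k=0: S(0,0) = 45.6100
  k=1: S(1,0) = 57.4047; S(1,1) = 36.2387
  k=2: S(2,0) = 72.2496; S(2,1) = 45.6100; S(2,2) = 28.7928
Terminal payoffs V(N, i) = max(S_T - K, 0):
  V(2,0) = 26.739614; V(2,1) = 0.100000; V(2,2) = 0.000000
Backward induction: V(k, i) = exp(-r*dt) * [p * V(k+1, i) + (1-p) * V(k+1, i+1)].
  V(1,0) = exp(-r*dt) * [p*26.739614 + (1-p)*0.100000] = 12.661877
  V(1,1) = exp(-r*dt) * [p*0.100000 + (1-p)*0.000000] = 0.047161
  V(0,0) = exp(-r*dt) * [p*12.661877 + (1-p)*0.047161] = 5.995618

Answer: Price = V(0,0) = 5.9956


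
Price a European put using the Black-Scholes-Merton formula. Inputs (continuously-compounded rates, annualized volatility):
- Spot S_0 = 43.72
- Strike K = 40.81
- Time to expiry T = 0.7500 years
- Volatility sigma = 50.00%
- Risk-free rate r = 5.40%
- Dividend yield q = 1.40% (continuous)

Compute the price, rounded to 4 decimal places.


Answer: Price = 5.2104

Derivation:
d1 = (ln(S/K) + (r - q + 0.5*sigma^2) * T) / (sigma * sqrt(T)) = 0.44485650
d2 = d1 - sigma * sqrt(T) = 0.01184380
exp(-rT) = 0.96030916; exp(-qT) = 0.98955493
P = K * exp(-rT) * N(-d2) - S_0 * exp(-qT) * N(-d1)
N(-d1) = 0.32821173; N(-d2) = 0.49527512
P = 40.8100 * 0.96030916 * 0.49527512 - 43.7200 * 0.98955493 * 0.32821173 = 5.2104


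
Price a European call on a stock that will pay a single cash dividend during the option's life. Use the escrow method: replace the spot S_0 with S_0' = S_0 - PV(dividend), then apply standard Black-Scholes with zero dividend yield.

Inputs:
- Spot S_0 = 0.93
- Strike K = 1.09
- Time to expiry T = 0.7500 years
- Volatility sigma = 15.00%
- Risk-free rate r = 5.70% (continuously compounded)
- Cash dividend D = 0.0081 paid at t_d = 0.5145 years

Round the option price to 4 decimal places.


Answer: Price = 0.0115

Derivation:
PV(D) = D * exp(-r * t_d) = 0.0081 * 0.97109935 = 0.00786590
S_0' = S_0 - PV(D) = 0.9300 - 0.00786590 = 0.92213410
d1 = (ln(S_0'/K) + (r + sigma^2/2)*T) / (sigma*sqrt(T)) = -0.89339044
d2 = d1 - sigma*sqrt(T) = -1.02329425
exp(-rT) = 0.95815090
N(d1) = 0.18582406; N(d2) = 0.15308437
C = S_0' * N(d1) - K * exp(-rT) * N(d2) = 0.92213410 * 0.18582406 - 1.0900 * 0.95815090 * 0.15308437 = 0.0115


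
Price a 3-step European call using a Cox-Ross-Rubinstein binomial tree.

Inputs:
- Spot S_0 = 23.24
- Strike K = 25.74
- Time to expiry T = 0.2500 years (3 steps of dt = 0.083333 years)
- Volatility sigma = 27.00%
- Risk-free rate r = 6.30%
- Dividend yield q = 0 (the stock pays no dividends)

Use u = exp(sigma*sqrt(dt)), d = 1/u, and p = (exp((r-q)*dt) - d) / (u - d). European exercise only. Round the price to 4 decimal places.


Answer: Price = V(0,0) = 0.4849

Derivation:
dt = T/N = 0.083333
u = exp(sigma*sqrt(dt)) = 1.081060; d = 1/u = 0.925018
p = (exp((r-q)*dt) - d) / (u - d) = 0.514257
Discount per step: exp(-r*dt) = 0.994764
Stock lattice S(k, i) with i counting down-moves:
  k=0: S(0,0) = 23.2400
  k=1: S(1,0) = 25.1238; S(1,1) = 21.4974
  k=2: S(2,0) = 27.1604; S(2,1) = 23.2400; S(2,2) = 19.8855
  k=3: S(3,0) = 29.3620; S(3,1) = 25.1238; S(3,2) = 21.4974; S(3,3) = 18.3944
Terminal payoffs V(N, i) = max(S_T - K, 0):
  V(3,0) = 3.622014; V(3,1) = 0.000000; V(3,2) = 0.000000; V(3,3) = 0.000000
Backward induction: V(k, i) = exp(-r*dt) * [p * V(k+1, i) + (1-p) * V(k+1, i+1)].
  V(2,0) = exp(-r*dt) * [p*3.622014 + (1-p)*0.000000] = 1.852894
  V(2,1) = exp(-r*dt) * [p*0.000000 + (1-p)*0.000000] = 0.000000
  V(2,2) = exp(-r*dt) * [p*0.000000 + (1-p)*0.000000] = 0.000000
  V(1,0) = exp(-r*dt) * [p*1.852894 + (1-p)*0.000000] = 0.947875
  V(1,1) = exp(-r*dt) * [p*0.000000 + (1-p)*0.000000] = 0.000000
  V(0,0) = exp(-r*dt) * [p*0.947875 + (1-p)*0.000000] = 0.484899


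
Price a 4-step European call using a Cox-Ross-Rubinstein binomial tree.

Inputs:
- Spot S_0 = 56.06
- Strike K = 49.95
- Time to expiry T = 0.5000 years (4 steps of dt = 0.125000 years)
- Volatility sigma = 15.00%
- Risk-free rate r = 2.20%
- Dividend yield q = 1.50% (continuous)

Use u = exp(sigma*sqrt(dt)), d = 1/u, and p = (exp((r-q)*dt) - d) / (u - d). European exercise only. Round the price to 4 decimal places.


Answer: Price = V(0,0) = 6.5338

Derivation:
dt = T/N = 0.125000
u = exp(sigma*sqrt(dt)) = 1.054464; d = 1/u = 0.948349
p = (exp((r-q)*dt) - d) / (u - d) = 0.494994
Discount per step: exp(-r*dt) = 0.997254
Stock lattice S(k, i) with i counting down-moves:
  k=0: S(0,0) = 56.0600
  k=1: S(1,0) = 59.1133; S(1,1) = 53.1644
  k=2: S(2,0) = 62.3328; S(2,1) = 56.0600; S(2,2) = 50.4184
  k=3: S(3,0) = 65.7278; S(3,1) = 59.1133; S(3,2) = 53.1644; S(3,3) = 47.8142
  k=4: S(4,0) = 69.3076; S(4,1) = 62.3328; S(4,2) = 56.0600; S(4,3) = 50.4184; S(4,4) = 45.3446
Terminal payoffs V(N, i) = max(S_T - K, 0):
  V(4,0) = 19.357601; V(4,1) = 12.382849; V(4,2) = 6.110000; V(4,3) = 0.468417; V(4,4) = 0.000000
Backward induction: V(k, i) = exp(-r*dt) * [p * V(k+1, i) + (1-p) * V(k+1, i+1)].
  V(3,0) = exp(-r*dt) * [p*19.357601 + (1-p)*12.382849] = 15.791823
  V(3,1) = exp(-r*dt) * [p*12.382849 + (1-p)*6.110000] = 9.189717
  V(3,2) = exp(-r*dt) * [p*6.110000 + (1-p)*0.468417] = 3.252012
  V(3,3) = exp(-r*dt) * [p*0.468417 + (1-p)*0.000000] = 0.231227
  V(2,0) = exp(-r*dt) * [p*15.791823 + (1-p)*9.189717] = 12.423510
  V(2,1) = exp(-r*dt) * [p*9.189717 + (1-p)*3.252012] = 6.174140
  V(2,2) = exp(-r*dt) * [p*3.252012 + (1-p)*0.231227] = 1.721757
  V(1,0) = exp(-r*dt) * [p*12.423510 + (1-p)*6.174140] = 9.242091
  V(1,1) = exp(-r*dt) * [p*6.174140 + (1-p)*1.721757] = 3.914880
  V(0,0) = exp(-r*dt) * [p*9.242091 + (1-p)*3.914880] = 6.533825


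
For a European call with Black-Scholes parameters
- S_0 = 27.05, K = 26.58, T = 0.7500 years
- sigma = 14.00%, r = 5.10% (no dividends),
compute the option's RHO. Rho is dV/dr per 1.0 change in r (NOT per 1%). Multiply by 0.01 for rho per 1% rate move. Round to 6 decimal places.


d1 = 0.5206705726; d2 = 0.3994270161
phi(d1) = 0.3483709371; exp(-qT) = 1.0000000000; exp(-rT) = 0.9624722927
N(d2) = 0.6552107046
Rho = K*T*exp(-rT)*N(d2) = 26.5800 * 0.7500 * 0.9624722927 * 0.6552107046 = 12.571453

Answer: Rho = 12.571453


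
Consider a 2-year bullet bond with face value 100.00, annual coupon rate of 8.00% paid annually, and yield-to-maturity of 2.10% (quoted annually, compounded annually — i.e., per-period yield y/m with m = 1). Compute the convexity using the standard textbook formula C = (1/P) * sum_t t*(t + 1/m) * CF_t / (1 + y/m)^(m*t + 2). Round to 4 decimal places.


Coupon per period c = face * coupon_rate / m = 8.000000
Periods per year m = 1; per-period yield y/m = 0.021000
Number of cashflows N = 2
Cashflows (t years, CF_t, discount factor 1/(1+y/m)^(m*t), PV):
  t = 1.0000: CF_t = 8.000000, DF = 0.979432, PV = 7.835455
  t = 2.0000: CF_t = 108.000000, DF = 0.959287, PV = 103.602986
Price P = sum_t PV_t = 111.438441
Convexity numerator sum_t t*(t + 1/m) * CF_t / (1+y/m)^(m*t + 2):
  t = 1.0000: term = 15.032900
  t = 2.0000: term = 596.309925
Convexity = (1/P) * sum = 611.342824 / 111.438441 = 5.485924

Answer: Convexity = 5.4859


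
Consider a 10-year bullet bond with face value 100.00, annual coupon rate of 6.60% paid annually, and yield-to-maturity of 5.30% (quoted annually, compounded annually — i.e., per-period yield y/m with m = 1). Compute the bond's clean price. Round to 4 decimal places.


Coupon per period c = face * coupon_rate / m = 6.600000
Periods per year m = 1; per-period yield y/m = 0.053000
Number of cashflows N = 10
Cashflows (t years, CF_t, discount factor 1/(1+y/m)^(m*t), PV):
  t = 1.0000: CF_t = 6.600000, DF = 0.949668, PV = 6.267806
  t = 2.0000: CF_t = 6.600000, DF = 0.901869, PV = 5.952333
  t = 3.0000: CF_t = 6.600000, DF = 0.856475, PV = 5.652738
  t = 4.0000: CF_t = 6.600000, DF = 0.813367, PV = 5.368222
  t = 5.0000: CF_t = 6.600000, DF = 0.772428, PV = 5.098026
  t = 6.0000: CF_t = 6.600000, DF = 0.733550, PV = 4.841431
  t = 7.0000: CF_t = 6.600000, DF = 0.696629, PV = 4.597750
  t = 8.0000: CF_t = 6.600000, DF = 0.661566, PV = 4.366334
  t = 9.0000: CF_t = 6.600000, DF = 0.628268, PV = 4.146566
  t = 10.0000: CF_t = 106.600000, DF = 0.596645, PV = 63.602398
Price P = sum_t PV_t = 109.893604

Answer: Price = 109.8936


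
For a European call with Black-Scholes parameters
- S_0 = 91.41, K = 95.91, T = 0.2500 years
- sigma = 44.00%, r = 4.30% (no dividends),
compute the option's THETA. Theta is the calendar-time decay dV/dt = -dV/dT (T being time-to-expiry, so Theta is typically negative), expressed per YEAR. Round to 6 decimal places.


d1 = -0.0595698640; d2 = -0.2795698640
phi(d1) = 0.3982350709; exp(-qT) = 1.0000000000; exp(-rT) = 0.9893075748
Theta = -S*exp(-qT)*phi(d1)*sigma/(2*sqrt(T)) - r*K*exp(-rT)*N(d2) + q*S*exp(-qT)*N(d1)
N(d1) = 0.4762491104; N(d2) = 0.3899037653; sqrt(T) = 0.5000000000
Term 1 = -91.4100 * 1.0000000000 * 0.3982350709 * 0.4400 / (2 * 0.5000000000) = -16.0171738456
Term 2 = -0.0430 * 95.9100 * 0.9893075748 * 0.3899037653 = -1.5908202481
Term 3 = 0 (no dividend yield, q = 0)
Theta = -16.0171738456 + (-1.5908202481) + (0.0000000000) = -17.607994

Answer: Theta = -17.607994


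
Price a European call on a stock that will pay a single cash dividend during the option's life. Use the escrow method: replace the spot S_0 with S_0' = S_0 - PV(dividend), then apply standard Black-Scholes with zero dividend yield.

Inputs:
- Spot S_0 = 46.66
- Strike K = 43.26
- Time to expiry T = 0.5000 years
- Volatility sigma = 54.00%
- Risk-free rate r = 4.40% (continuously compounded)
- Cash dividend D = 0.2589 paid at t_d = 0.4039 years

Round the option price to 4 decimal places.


PV(D) = D * exp(-r * t_d) = 0.2589 * 0.98238538 = 0.25433958
S_0' = S_0 - PV(D) = 46.6600 - 0.25433958 = 46.40566042
d1 = (ln(S_0'/K) + (r + sigma^2/2)*T) / (sigma*sqrt(T)) = 0.43236443
d2 = d1 - sigma*sqrt(T) = 0.05052677
exp(-rT) = 0.97824024
N(d1) = 0.66726172; N(d2) = 0.52014869
C = S_0' * N(d1) - K * exp(-rT) * N(d2) = 46.40566042 * 0.66726172 - 43.2600 * 0.97824024 * 0.52014869 = 8.9527

Answer: Price = 8.9527


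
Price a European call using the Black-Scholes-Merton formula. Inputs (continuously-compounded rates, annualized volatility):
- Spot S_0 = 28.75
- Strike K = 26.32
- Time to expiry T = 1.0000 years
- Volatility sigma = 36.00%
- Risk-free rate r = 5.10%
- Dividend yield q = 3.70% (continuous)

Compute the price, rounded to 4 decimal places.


Answer: Price = 5.2617

Derivation:
d1 = (ln(S/K) + (r - q + 0.5*sigma^2) * T) / (sigma * sqrt(T)) = 0.46419072
d2 = d1 - sigma * sqrt(T) = 0.10419072
exp(-rT) = 0.95027867; exp(-qT) = 0.96367614
C = S_0 * exp(-qT) * N(d1) - K * exp(-rT) * N(d2)
N(d1) = 0.67874445; N(d2) = 0.54149100
C = 28.7500 * 0.96367614 * 0.67874445 - 26.3200 * 0.95027867 * 0.54149100 = 5.2617


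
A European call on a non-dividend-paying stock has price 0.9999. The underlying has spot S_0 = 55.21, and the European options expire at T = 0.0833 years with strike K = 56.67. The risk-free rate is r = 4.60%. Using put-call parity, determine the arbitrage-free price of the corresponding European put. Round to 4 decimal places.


Put-call parity: C - P = S_0 * exp(-qT) - K * exp(-rT).
S_0 * exp(-qT) = 55.2100 * 1.00000000 = 55.21000000
K * exp(-rT) = 56.6700 * 0.99617553 = 56.45326740
P = C - S*exp(-qT) + K*exp(-rT)
P = 0.9999 - 55.21000000 + 56.45326740 = 2.2432

Answer: Put price = 2.2432


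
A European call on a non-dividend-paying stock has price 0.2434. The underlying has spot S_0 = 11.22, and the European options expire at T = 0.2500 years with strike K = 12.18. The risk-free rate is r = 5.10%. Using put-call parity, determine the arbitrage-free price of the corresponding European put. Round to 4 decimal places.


Answer: Put price = 1.0491

Derivation:
Put-call parity: C - P = S_0 * exp(-qT) - K * exp(-rT).
S_0 * exp(-qT) = 11.2200 * 1.00000000 = 11.22000000
K * exp(-rT) = 12.1800 * 0.98733094 = 12.02569081
P = C - S*exp(-qT) + K*exp(-rT)
P = 0.2434 - 11.22000000 + 12.02569081 = 1.0491


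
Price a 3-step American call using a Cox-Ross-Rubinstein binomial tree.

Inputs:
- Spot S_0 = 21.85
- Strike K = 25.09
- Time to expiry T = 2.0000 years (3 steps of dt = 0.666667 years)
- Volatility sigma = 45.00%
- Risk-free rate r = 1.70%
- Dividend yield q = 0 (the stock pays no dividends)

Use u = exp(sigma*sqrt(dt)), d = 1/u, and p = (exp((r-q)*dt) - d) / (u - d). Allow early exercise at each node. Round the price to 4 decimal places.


dt = T/N = 0.666667
u = exp(sigma*sqrt(dt)) = 1.444009; d = 1/u = 0.692516
p = (exp((r-q)*dt) - d) / (u - d) = 0.424331
Discount per step: exp(-r*dt) = 0.988731
Stock lattice S(k, i) with i counting down-moves:
  k=0: S(0,0) = 21.8500
  k=1: S(1,0) = 31.5516; S(1,1) = 15.1315
  k=2: S(2,0) = 45.5608; S(2,1) = 21.8500; S(2,2) = 10.4788
  k=3: S(3,0) = 65.7902; S(3,1) = 31.5516; S(3,2) = 15.1315; S(3,3) = 7.2567
Terminal payoffs V(N, i) = max(S_T - K, 0):
  V(3,0) = 40.700227; V(3,1) = 6.461603; V(3,2) = 0.000000; V(3,3) = 0.000000
Backward induction: V(k, i) = exp(-r*dt) * [p * V(k+1, i) + (1-p) * V(k+1, i+1)]; then take max(V_cont, immediate exercise) for American.
  V(2,0) = exp(-r*dt) * [p*40.700227 + (1-p)*6.461603] = 20.753555; exercise = 20.470807; V(2,0) = max -> 20.753555
  V(2,1) = exp(-r*dt) * [p*6.461603 + (1-p)*0.000000] = 2.710957; exercise = 0.000000; V(2,1) = max -> 2.710957
  V(2,2) = exp(-r*dt) * [p*0.000000 + (1-p)*0.000000] = 0.000000; exercise = 0.000000; V(2,2) = max -> 0.000000
  V(1,0) = exp(-r*dt) * [p*20.753555 + (1-p)*2.710957] = 10.250155; exercise = 6.461603; V(1,0) = max -> 10.250155
  V(1,1) = exp(-r*dt) * [p*2.710957 + (1-p)*0.000000] = 1.137378; exercise = 0.000000; V(1,1) = max -> 1.137378
  V(0,0) = exp(-r*dt) * [p*10.250155 + (1-p)*1.137378] = 4.947814; exercise = 0.000000; V(0,0) = max -> 4.947814

Answer: Price = V(0,0) = 4.9478


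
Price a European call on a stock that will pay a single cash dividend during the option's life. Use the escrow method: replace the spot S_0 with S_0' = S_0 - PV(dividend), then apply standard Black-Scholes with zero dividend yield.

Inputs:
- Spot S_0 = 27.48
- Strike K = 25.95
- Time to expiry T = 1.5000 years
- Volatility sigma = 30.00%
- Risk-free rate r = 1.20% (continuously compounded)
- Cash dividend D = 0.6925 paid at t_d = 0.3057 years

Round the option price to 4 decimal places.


PV(D) = D * exp(-r * t_d) = 0.6925 * 0.99633832 = 0.68996429
S_0' = S_0 - PV(D) = 27.4800 - 0.68996429 = 26.79003571
d1 = (ln(S_0'/K) + (r + sigma^2/2)*T) / (sigma*sqrt(T)) = 0.31940913
d2 = d1 - sigma*sqrt(T) = -0.04801433
exp(-rT) = 0.98216103
N(d1) = 0.62529185; N(d2) = 0.48085241
C = S_0' * N(d1) - K * exp(-rT) * N(d2) = 26.79003571 * 0.62529185 - 25.9500 * 0.98216103 * 0.48085241 = 4.4961

Answer: Price = 4.4961


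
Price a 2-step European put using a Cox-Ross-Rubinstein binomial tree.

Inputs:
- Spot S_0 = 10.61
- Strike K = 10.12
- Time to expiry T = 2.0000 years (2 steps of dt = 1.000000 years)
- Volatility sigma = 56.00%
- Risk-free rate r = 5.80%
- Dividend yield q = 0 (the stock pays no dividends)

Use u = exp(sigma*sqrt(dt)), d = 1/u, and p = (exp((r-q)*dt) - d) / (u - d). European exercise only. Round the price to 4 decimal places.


dt = T/N = 1.000000
u = exp(sigma*sqrt(dt)) = 1.750673; d = 1/u = 0.571209
p = (exp((r-q)*dt) - d) / (u - d) = 0.414176
Discount per step: exp(-r*dt) = 0.943650
Stock lattice S(k, i) with i counting down-moves:
  k=0: S(0,0) = 10.6100
  k=1: S(1,0) = 18.5746; S(1,1) = 6.0605
  k=2: S(2,0) = 32.5181; S(2,1) = 10.6100; S(2,2) = 3.4618
Terminal payoffs V(N, i) = max(K - S_T, 0):
  V(2,0) = 0.000000; V(2,1) = 0.000000; V(2,2) = 6.658171
Backward induction: V(k, i) = exp(-r*dt) * [p * V(k+1, i) + (1-p) * V(k+1, i+1)].
  V(1,0) = exp(-r*dt) * [p*0.000000 + (1-p)*0.000000] = 0.000000
  V(1,1) = exp(-r*dt) * [p*0.000000 + (1-p)*6.658171] = 3.680720
  V(0,0) = exp(-r*dt) * [p*0.000000 + (1-p)*3.680720] = 2.034747

Answer: Price = V(0,0) = 2.0347


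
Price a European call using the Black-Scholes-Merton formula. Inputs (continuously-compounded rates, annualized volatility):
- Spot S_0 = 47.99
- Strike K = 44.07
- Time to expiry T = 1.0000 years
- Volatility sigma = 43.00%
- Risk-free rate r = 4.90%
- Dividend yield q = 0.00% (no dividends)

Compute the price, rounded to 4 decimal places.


Answer: Price = 11.0337

Derivation:
d1 = (ln(S/K) + (r - q + 0.5*sigma^2) * T) / (sigma * sqrt(T)) = 0.52712413
d2 = d1 - sigma * sqrt(T) = 0.09712413
exp(-rT) = 0.95218113; exp(-qT) = 1.00000000
C = S_0 * exp(-qT) * N(d1) - K * exp(-rT) * N(d2)
N(d1) = 0.70094631; N(d2) = 0.53868609
C = 47.9900 * 1.00000000 * 0.70094631 - 44.0700 * 0.95218113 * 0.53868609 = 11.0337


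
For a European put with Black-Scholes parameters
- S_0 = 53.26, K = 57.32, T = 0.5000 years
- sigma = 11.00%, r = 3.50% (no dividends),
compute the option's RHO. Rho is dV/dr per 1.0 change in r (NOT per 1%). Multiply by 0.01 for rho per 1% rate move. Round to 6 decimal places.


Answer: Rho = -21.851293

Derivation:
d1 = -0.6806098518; d2 = -0.7583915978
phi(d1) = 0.3164615852; exp(-qT) = 1.0000000000; exp(-rT) = 0.9826522357
N(-d2) = 0.7758917068
Rho = -K*T*exp(-rT)*N(-d2) = -57.3200 * 0.5000 * 0.9826522357 * 0.7758917068 = -21.851293


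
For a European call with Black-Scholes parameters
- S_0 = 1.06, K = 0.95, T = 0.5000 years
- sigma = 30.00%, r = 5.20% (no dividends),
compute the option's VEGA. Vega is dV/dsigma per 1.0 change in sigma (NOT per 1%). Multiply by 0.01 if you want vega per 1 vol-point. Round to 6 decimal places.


d1 = 0.7451123683; d2 = 0.5329803339
phi(d1) = 0.3022397344; exp(-qT) = 1.0000000000; exp(-rT) = 0.9743350896
Vega = S * exp(-qT) * phi(d1) * sqrt(T) = 1.0600 * 1.0000000000 * 0.3022397344 * 0.7071067812 = 0.226539

Answer: Vega = 0.226539


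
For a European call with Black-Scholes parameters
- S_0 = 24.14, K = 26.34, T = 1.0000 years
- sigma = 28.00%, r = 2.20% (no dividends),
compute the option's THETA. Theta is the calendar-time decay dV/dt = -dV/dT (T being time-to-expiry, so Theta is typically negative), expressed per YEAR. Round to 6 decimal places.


Answer: Theta = -1.543471

Derivation:
d1 = -0.0929231452; d2 = -0.3729231452
phi(d1) = 0.3972236175; exp(-qT) = 1.0000000000; exp(-rT) = 0.9782402351
Theta = -S*exp(-qT)*phi(d1)*sigma/(2*sqrt(T)) - r*K*exp(-rT)*N(d2) + q*S*exp(-qT)*N(d1)
N(d1) = 0.4629823091; N(d2) = 0.3546028226; sqrt(T) = 1.0000000000
Term 1 = -24.1400 * 1.0000000000 * 0.3972236175 * 0.2800 / (2 * 1.0000000000) = -1.3424569377
Term 2 = -0.0220 * 26.3400 * 0.9782402351 * 0.3546028226 = -0.2010139330
Term 3 = 0 (no dividend yield, q = 0)
Theta = -1.3424569377 + (-0.2010139330) + (0.0000000000) = -1.543471


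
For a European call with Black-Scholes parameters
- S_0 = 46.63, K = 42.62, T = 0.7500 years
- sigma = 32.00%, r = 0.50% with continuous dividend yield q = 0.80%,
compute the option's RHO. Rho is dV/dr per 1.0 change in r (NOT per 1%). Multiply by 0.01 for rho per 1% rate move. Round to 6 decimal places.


d1 = 0.4549176748; d2 = 0.1777895455
phi(d1) = 0.3597256654; exp(-qT) = 0.9940179641; exp(-rT) = 0.9962570225
N(d2) = 0.5705558710
Rho = K*T*exp(-rT)*N(d2) = 42.6200 * 0.7500 * 0.9962570225 * 0.5705558710 = 18.169555

Answer: Rho = 18.169555


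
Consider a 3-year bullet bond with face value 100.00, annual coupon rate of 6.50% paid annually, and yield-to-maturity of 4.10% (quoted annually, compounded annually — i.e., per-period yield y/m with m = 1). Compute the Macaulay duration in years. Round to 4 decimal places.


Coupon per period c = face * coupon_rate / m = 6.500000
Periods per year m = 1; per-period yield y/m = 0.041000
Number of cashflows N = 3
Cashflows (t years, CF_t, discount factor 1/(1+y/m)^(m*t), PV):
  t = 1.0000: CF_t = 6.500000, DF = 0.960615, PV = 6.243996
  t = 2.0000: CF_t = 6.500000, DF = 0.922781, PV = 5.998075
  t = 3.0000: CF_t = 106.500000, DF = 0.886437, PV = 94.405527
Price P = sum_t PV_t = 106.647598
Macaulay numerator sum_t t * PV_t:
  t * PV_t at t = 1.0000: 6.243996
  t * PV_t at t = 2.0000: 11.996150
  t * PV_t at t = 3.0000: 283.216580
Macaulay duration D = (sum_t t * PV_t) / P = 301.456726 / 106.647598 = 2.826662

Answer: Macaulay duration = 2.8267 years


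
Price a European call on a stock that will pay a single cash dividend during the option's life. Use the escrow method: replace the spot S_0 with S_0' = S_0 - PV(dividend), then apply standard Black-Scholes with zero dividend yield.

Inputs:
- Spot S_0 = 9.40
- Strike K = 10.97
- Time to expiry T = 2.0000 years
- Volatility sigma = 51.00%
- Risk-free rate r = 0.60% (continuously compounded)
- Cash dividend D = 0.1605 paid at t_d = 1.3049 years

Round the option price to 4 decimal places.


Answer: Price = 2.0940

Derivation:
PV(D) = D * exp(-r * t_d) = 0.1605 * 0.99220117 = 0.15924829
S_0' = S_0 - PV(D) = 9.4000 - 0.15924829 = 9.24075171
d1 = (ln(S_0'/K) + (r + sigma^2/2)*T) / (sigma*sqrt(T)) = 0.13942338
d2 = d1 - sigma*sqrt(T) = -0.58182554
exp(-rT) = 0.98807171
N(d1) = 0.55544220; N(d2) = 0.28034210
C = S_0' * N(d1) - K * exp(-rT) * N(d2) = 9.24075171 * 0.55544220 - 10.9700 * 0.98807171 * 0.28034210 = 2.0940


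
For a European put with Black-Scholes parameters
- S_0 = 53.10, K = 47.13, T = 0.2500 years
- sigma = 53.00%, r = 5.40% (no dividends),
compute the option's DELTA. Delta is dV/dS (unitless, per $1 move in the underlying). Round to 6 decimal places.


Answer: Delta = -0.263201

Derivation:
d1 = 0.6335082540; d2 = 0.3685082540
phi(d1) = 0.3264087374; exp(-qT) = 1.0000000000; exp(-rT) = 0.9865907163
N(-d1) = 0.2632008962
Delta = -exp(-qT) * N(-d1) = -1.0000000000 * 0.2632008962 = -0.263201


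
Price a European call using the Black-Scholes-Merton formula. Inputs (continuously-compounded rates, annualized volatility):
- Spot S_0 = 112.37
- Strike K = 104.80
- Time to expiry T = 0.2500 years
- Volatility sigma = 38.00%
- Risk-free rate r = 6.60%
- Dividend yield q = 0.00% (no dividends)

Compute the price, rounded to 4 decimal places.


d1 = (ln(S/K) + (r - q + 0.5*sigma^2) * T) / (sigma * sqrt(T)) = 0.54891172
d2 = d1 - sigma * sqrt(T) = 0.35891172
exp(-rT) = 0.98363538; exp(-qT) = 1.00000000
C = S_0 * exp(-qT) * N(d1) - K * exp(-rT) * N(d2)
N(d1) = 0.70846698; N(d2) = 0.64016943
C = 112.3700 * 1.00000000 * 0.70846698 - 104.8000 * 0.98363538 * 0.64016943 = 13.6186

Answer: Price = 13.6186


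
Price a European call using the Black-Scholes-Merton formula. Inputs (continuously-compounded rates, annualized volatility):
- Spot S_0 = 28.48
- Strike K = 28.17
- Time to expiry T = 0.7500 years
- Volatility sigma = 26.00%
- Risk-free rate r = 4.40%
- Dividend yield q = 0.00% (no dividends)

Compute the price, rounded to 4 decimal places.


Answer: Price = 3.1575

Derivation:
d1 = (ln(S/K) + (r - q + 0.5*sigma^2) * T) / (sigma * sqrt(T)) = 0.30774770
d2 = d1 - sigma * sqrt(T) = 0.08258109
exp(-rT) = 0.96753856; exp(-qT) = 1.00000000
C = S_0 * exp(-qT) * N(d1) - K * exp(-rT) * N(d2)
N(d1) = 0.62086284; N(d2) = 0.53290768
C = 28.4800 * 1.00000000 * 0.62086284 - 28.1700 * 0.96753856 * 0.53290768 = 3.1575


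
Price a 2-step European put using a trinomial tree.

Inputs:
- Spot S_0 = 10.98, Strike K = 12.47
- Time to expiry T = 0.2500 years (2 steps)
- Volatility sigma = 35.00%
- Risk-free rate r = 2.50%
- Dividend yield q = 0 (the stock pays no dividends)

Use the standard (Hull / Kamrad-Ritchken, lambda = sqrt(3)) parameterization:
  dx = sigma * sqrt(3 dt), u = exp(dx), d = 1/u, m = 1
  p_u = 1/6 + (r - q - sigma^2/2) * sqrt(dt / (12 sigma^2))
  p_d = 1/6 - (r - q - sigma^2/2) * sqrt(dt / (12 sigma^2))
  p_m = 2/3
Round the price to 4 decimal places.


Answer: Price = V(0,0) = 1.7534

Derivation:
dt = T/N = 0.125000; dx = sigma*sqrt(3*dt) = 0.214330
u = exp(dx) = 1.239032; d = 1/u = 0.807082
p_u = 0.156096, p_m = 0.666667, p_d = 0.177237
Discount per step: exp(-r*dt) = 0.996880
Stock lattice S(k, j) with j the centered position index:
  k=0: S(0,+0) = 10.9800
  k=1: S(1,-1) = 8.8618; S(1,+0) = 10.9800; S(1,+1) = 13.6046
  k=2: S(2,-2) = 7.1522; S(2,-1) = 8.8618; S(2,+0) = 10.9800; S(2,+1) = 13.6046; S(2,+2) = 16.8565
Terminal payoffs V(N, j) = max(K - S_T, 0):
  V(2,-2) = 5.317838; V(2,-1) = 3.608243; V(2,+0) = 1.490000; V(2,+1) = 0.000000; V(2,+2) = 0.000000
Backward induction: V(k, j) = exp(-r*dt) * [p_u * V(k+1, j+1) + p_m * V(k+1, j) + p_d * V(k+1, j-1)]
  V(1,-1) = exp(-r*dt) * [p_u*1.490000 + p_m*3.608243 + p_d*5.317838] = 3.569426
  V(1,+0) = exp(-r*dt) * [p_u*0.000000 + p_m*1.490000 + p_d*3.608243] = 1.627754
  V(1,+1) = exp(-r*dt) * [p_u*0.000000 + p_m*0.000000 + p_d*1.490000] = 0.263260
  V(0,+0) = exp(-r*dt) * [p_u*0.263260 + p_m*1.627754 + p_d*3.569426] = 1.753411


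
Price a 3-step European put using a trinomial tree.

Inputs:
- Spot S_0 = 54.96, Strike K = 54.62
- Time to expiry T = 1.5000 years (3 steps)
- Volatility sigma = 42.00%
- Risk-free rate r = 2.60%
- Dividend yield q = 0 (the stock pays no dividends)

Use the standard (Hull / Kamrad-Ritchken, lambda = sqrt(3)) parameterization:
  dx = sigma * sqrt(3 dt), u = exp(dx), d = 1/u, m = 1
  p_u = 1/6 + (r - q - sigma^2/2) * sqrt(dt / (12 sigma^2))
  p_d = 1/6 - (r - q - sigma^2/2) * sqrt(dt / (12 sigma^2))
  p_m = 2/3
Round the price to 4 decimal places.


dt = T/N = 0.500000; dx = sigma*sqrt(3*dt) = 0.514393
u = exp(dx) = 1.672623; d = 1/u = 0.597863
p_u = 0.136437, p_m = 0.666667, p_d = 0.196896
Discount per step: exp(-r*dt) = 0.987084
Stock lattice S(k, j) with j the centered position index:
  k=0: S(0,+0) = 54.9600
  k=1: S(1,-1) = 32.8586; S(1,+0) = 54.9600; S(1,+1) = 91.9273
  k=2: S(2,-2) = 19.6449; S(2,-1) = 32.8586; S(2,+0) = 54.9600; S(2,+1) = 91.9273; S(2,+2) = 153.7598
  k=3: S(3,-3) = 11.7450; S(3,-2) = 19.6449; S(3,-1) = 32.8586; S(3,+0) = 54.9600; S(3,+1) = 91.9273; S(3,+2) = 153.7598; S(3,+3) = 257.1820
Terminal payoffs V(N, j) = max(K - S_T, 0):
  V(3,-3) = 42.875006; V(3,-2) = 34.975057; V(3,-1) = 21.761423; V(3,+0) = 0.000000; V(3,+1) = 0.000000; V(3,+2) = 0.000000; V(3,+3) = 0.000000
Backward induction: V(k, j) = exp(-r*dt) * [p_u * V(k+1, j+1) + p_m * V(k+1, j) + p_d * V(k+1, j-1)]
  V(2,-2) = exp(-r*dt) * [p_u*21.761423 + p_m*34.975057 + p_d*42.875006] = 34.279164
  V(2,-1) = exp(-r*dt) * [p_u*0.000000 + p_m*21.761423 + p_d*34.975057] = 21.117758
  V(2,+0) = exp(-r*dt) * [p_u*0.000000 + p_m*0.000000 + p_d*21.761423] = 4.229406
  V(2,+1) = exp(-r*dt) * [p_u*0.000000 + p_m*0.000000 + p_d*0.000000] = 0.000000
  V(2,+2) = exp(-r*dt) * [p_u*0.000000 + p_m*0.000000 + p_d*0.000000] = 0.000000
  V(1,-1) = exp(-r*dt) * [p_u*4.229406 + p_m*21.117758 + p_d*34.279164] = 21.128535
  V(1,+0) = exp(-r*dt) * [p_u*0.000000 + p_m*4.229406 + p_d*21.117758] = 6.887495
  V(1,+1) = exp(-r*dt) * [p_u*0.000000 + p_m*0.000000 + p_d*4.229406] = 0.821999
  V(0,+0) = exp(-r*dt) * [p_u*0.821999 + p_m*6.887495 + p_d*21.128535] = 8.749463

Answer: Price = V(0,0) = 8.7495


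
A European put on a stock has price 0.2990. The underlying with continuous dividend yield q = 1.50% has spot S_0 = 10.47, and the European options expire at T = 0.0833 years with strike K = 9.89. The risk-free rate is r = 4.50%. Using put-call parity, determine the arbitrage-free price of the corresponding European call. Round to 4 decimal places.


Put-call parity: C - P = S_0 * exp(-qT) - K * exp(-rT).
S_0 * exp(-qT) = 10.4700 * 0.99875128 = 10.45692590
K * exp(-rT) = 9.8900 * 0.99625852 = 9.85299673
C = P + S*exp(-qT) - K*exp(-rT)
C = 0.2990 + 10.45692590 - 9.85299673 = 0.9029

Answer: Call price = 0.9029


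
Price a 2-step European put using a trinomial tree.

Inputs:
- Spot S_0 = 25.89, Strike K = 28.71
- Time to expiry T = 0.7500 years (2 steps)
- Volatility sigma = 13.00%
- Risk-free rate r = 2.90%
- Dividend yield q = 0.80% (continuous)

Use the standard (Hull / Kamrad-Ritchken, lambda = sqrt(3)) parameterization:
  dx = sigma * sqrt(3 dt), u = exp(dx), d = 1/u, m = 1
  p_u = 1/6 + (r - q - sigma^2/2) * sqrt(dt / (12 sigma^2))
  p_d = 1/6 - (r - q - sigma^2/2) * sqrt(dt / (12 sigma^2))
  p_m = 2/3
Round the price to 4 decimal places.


dt = T/N = 0.375000; dx = sigma*sqrt(3*dt) = 0.137886
u = exp(dx) = 1.147844; d = 1/u = 0.871198
p_u = 0.183732, p_m = 0.666667, p_d = 0.149601
Discount per step: exp(-r*dt) = 0.989184
Stock lattice S(k, j) with j the centered position index:
  k=0: S(0,+0) = 25.8900
  k=1: S(1,-1) = 22.5553; S(1,+0) = 25.8900; S(1,+1) = 29.7177
  k=2: S(2,-2) = 19.6502; S(2,-1) = 22.5553; S(2,+0) = 25.8900; S(2,+1) = 29.7177; S(2,+2) = 34.1113
Terminal payoffs V(N, j) = max(K - S_T, 0):
  V(2,-2) = 9.059847; V(2,-1) = 6.154680; V(2,+0) = 2.820000; V(2,+1) = 0.000000; V(2,+2) = 0.000000
Backward induction: V(k, j) = exp(-r*dt) * [p_u * V(k+1, j+1) + p_m * V(k+1, j) + p_d * V(k+1, j-1)]
  V(1,-1) = exp(-r*dt) * [p_u*2.820000 + p_m*6.154680 + p_d*9.059847] = 5.911963
  V(1,+0) = exp(-r*dt) * [p_u*0.000000 + p_m*2.820000 + p_d*6.154680] = 2.770453
  V(1,+1) = exp(-r*dt) * [p_u*0.000000 + p_m*0.000000 + p_d*2.820000] = 0.417312
  V(0,+0) = exp(-r*dt) * [p_u*0.417312 + p_m*2.770453 + p_d*5.911963] = 2.777705

Answer: Price = V(0,0) = 2.7777


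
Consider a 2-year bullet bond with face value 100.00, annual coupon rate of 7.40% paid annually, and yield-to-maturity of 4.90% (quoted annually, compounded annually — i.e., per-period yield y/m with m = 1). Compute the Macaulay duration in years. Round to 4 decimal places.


Answer: Macaulay duration = 1.9326 years

Derivation:
Coupon per period c = face * coupon_rate / m = 7.400000
Periods per year m = 1; per-period yield y/m = 0.049000
Number of cashflows N = 2
Cashflows (t years, CF_t, discount factor 1/(1+y/m)^(m*t), PV):
  t = 1.0000: CF_t = 7.400000, DF = 0.953289, PV = 7.054337
  t = 2.0000: CF_t = 107.400000, DF = 0.908760, PV = 97.600784
Price P = sum_t PV_t = 104.655121
Macaulay numerator sum_t t * PV_t:
  t * PV_t at t = 1.0000: 7.054337
  t * PV_t at t = 2.0000: 195.201567
Macaulay duration D = (sum_t t * PV_t) / P = 202.255905 / 104.655121 = 1.932594


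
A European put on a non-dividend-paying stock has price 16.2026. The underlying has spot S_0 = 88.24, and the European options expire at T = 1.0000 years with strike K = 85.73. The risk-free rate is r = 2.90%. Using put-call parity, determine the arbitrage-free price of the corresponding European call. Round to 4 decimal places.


Put-call parity: C - P = S_0 * exp(-qT) - K * exp(-rT).
S_0 * exp(-qT) = 88.2400 * 1.00000000 = 88.24000000
K * exp(-rT) = 85.7300 * 0.97141646 = 83.27953350
C = P + S*exp(-qT) - K*exp(-rT)
C = 16.2026 + 88.24000000 - 83.27953350 = 21.1631

Answer: Call price = 21.1631


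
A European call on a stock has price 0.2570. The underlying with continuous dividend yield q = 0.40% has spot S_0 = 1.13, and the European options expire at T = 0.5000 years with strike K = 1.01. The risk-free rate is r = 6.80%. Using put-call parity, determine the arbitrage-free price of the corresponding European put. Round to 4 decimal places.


Put-call parity: C - P = S_0 * exp(-qT) - K * exp(-rT).
S_0 * exp(-qT) = 1.1300 * 0.99800200 = 1.12774226
K * exp(-rT) = 1.0100 * 0.96657150 = 0.97623722
P = C - S*exp(-qT) + K*exp(-rT)
P = 0.2570 - 1.12774226 + 0.97623722 = 0.1055

Answer: Put price = 0.1055
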